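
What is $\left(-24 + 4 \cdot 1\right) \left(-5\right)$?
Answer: $100$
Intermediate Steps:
$\left(-24 + 4 \cdot 1\right) \left(-5\right) = \left(-24 + 4\right) \left(-5\right) = \left(-20\right) \left(-5\right) = 100$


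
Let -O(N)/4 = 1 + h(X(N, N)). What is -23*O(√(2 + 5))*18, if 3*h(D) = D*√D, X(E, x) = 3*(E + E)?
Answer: 1656 + 3312*√6*7^(¾) ≈ 36569.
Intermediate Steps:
X(E, x) = 6*E (X(E, x) = 3*(2*E) = 6*E)
h(D) = D^(3/2)/3 (h(D) = (D*√D)/3 = D^(3/2)/3)
O(N) = -4 - 8*√6*N^(3/2) (O(N) = -4*(1 + (6*N)^(3/2)/3) = -4*(1 + (6*√6*N^(3/2))/3) = -4*(1 + 2*√6*N^(3/2)) = -4 - 8*√6*N^(3/2))
-23*O(√(2 + 5))*18 = -23*(-4 - 8*√6*(√(2 + 5))^(3/2))*18 = -23*(-4 - 8*√6*(√7)^(3/2))*18 = -23*(-4 - 8*√6*7^(¾))*18 = (92 + 184*√6*7^(¾))*18 = 1656 + 3312*√6*7^(¾)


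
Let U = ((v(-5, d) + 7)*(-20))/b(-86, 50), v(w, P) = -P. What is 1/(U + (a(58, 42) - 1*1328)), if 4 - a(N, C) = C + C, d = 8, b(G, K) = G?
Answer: -43/60554 ≈ -0.00071011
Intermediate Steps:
a(N, C) = 4 - 2*C (a(N, C) = 4 - (C + C) = 4 - 2*C)
U = -10/43 (U = ((-1*8 + 7)*(-20))/(-86) = ((-8 + 7)*(-20))*(-1/86) = -1*(-20)*(-1/86) = 20*(-1/86) = -10/43 ≈ -0.23256)
1/(U + (a(58, 42) - 1*1328)) = 1/(-10/43 + ((4 - 2*42) - 1*1328)) = 1/(-10/43 + ((4 - 84) - 1328)) = 1/(-10/43 + (-80 - 1328)) = 1/(-10/43 - 1408) = 1/(-60554/43) = -43/60554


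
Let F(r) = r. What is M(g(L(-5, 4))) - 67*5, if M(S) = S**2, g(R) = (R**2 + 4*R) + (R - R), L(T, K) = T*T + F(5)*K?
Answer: 4861690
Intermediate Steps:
L(T, K) = T**2 + 5*K (L(T, K) = T*T + 5*K = T**2 + 5*K)
g(R) = R**2 + 4*R (g(R) = (R**2 + 4*R) + 0 = R**2 + 4*R)
M(g(L(-5, 4))) - 67*5 = (((-5)**2 + 5*4)*(4 + ((-5)**2 + 5*4)))**2 - 67*5 = ((25 + 20)*(4 + (25 + 20)))**2 - 335 = (45*(4 + 45))**2 - 335 = (45*49)**2 - 335 = 2205**2 - 335 = 4862025 - 335 = 4861690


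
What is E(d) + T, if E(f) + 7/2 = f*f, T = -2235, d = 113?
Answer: 21061/2 ≈ 10531.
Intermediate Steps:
E(f) = -7/2 + f**2 (E(f) = -7/2 + f*f = -7/2 + f**2)
E(d) + T = (-7/2 + 113**2) - 2235 = (-7/2 + 12769) - 2235 = 25531/2 - 2235 = 21061/2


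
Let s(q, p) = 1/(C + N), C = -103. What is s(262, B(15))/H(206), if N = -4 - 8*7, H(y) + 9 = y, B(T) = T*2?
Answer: -1/32111 ≈ -3.1142e-5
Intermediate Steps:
B(T) = 2*T
H(y) = -9 + y
N = -60 (N = -4 - 56 = -60)
s(q, p) = -1/163 (s(q, p) = 1/(-103 - 60) = 1/(-163) = -1/163)
s(262, B(15))/H(206) = -1/(163*(-9 + 206)) = -1/163/197 = -1/163*1/197 = -1/32111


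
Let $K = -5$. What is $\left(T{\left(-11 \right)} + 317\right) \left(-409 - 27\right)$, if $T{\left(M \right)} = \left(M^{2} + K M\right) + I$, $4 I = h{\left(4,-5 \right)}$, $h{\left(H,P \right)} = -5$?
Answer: $-214403$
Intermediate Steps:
$I = - \frac{5}{4}$ ($I = \frac{1}{4} \left(-5\right) = - \frac{5}{4} \approx -1.25$)
$T{\left(M \right)} = - \frac{5}{4} + M^{2} - 5 M$ ($T{\left(M \right)} = \left(M^{2} - 5 M\right) - \frac{5}{4} = - \frac{5}{4} + M^{2} - 5 M$)
$\left(T{\left(-11 \right)} + 317\right) \left(-409 - 27\right) = \left(\left(- \frac{5}{4} + \left(-11\right)^{2} - -55\right) + 317\right) \left(-409 - 27\right) = \left(\left(- \frac{5}{4} + 121 + 55\right) + 317\right) \left(-436\right) = \left(\frac{699}{4} + 317\right) \left(-436\right) = \frac{1967}{4} \left(-436\right) = -214403$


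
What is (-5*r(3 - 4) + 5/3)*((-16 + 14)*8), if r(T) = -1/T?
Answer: 160/3 ≈ 53.333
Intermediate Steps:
(-5*r(3 - 4) + 5/3)*((-16 + 14)*8) = (-5*(-1/(3 - 4)) + 5/3)*((-16 + 14)*8) = (-5*(-1/(-1)) + 5*(1/3))*(-2*8) = (-5*(-1*(-1)) + 5/3)*(-16) = (-5/(1/1) + 5/3)*(-16) = (-5/1 + 5/3)*(-16) = (-5*1 + 5/3)*(-16) = (-5 + 5/3)*(-16) = -10/3*(-16) = 160/3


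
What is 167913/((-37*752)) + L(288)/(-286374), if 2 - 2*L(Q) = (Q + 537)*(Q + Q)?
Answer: -20737481443/3984035088 ≈ -5.2051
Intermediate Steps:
L(Q) = 1 - Q*(537 + Q) (L(Q) = 1 - (Q + 537)*(Q + Q)/2 = 1 - (537 + Q)*2*Q/2 = 1 - Q*(537 + Q))
167913/((-37*752)) + L(288)/(-286374) = 167913/((-37*752)) + (1 - 1*288² - 537*288)/(-286374) = 167913/(-27824) + (1 - 1*82944 - 154656)*(-1/286374) = 167913*(-1/27824) + (1 - 82944 - 154656)*(-1/286374) = -167913/27824 - 237599*(-1/286374) = -167913/27824 + 237599/286374 = -20737481443/3984035088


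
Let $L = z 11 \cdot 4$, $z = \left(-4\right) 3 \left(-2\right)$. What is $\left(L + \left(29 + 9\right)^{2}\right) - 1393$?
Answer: $1107$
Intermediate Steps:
$z = 24$ ($z = \left(-12\right) \left(-2\right) = 24$)
$L = 1056$ ($L = 24 \cdot 11 \cdot 4 = 264 \cdot 4 = 1056$)
$\left(L + \left(29 + 9\right)^{2}\right) - 1393 = \left(1056 + \left(29 + 9\right)^{2}\right) - 1393 = \left(1056 + 38^{2}\right) - 1393 = \left(1056 + 1444\right) - 1393 = 2500 - 1393 = 1107$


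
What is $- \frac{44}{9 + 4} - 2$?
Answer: $- \frac{70}{13} \approx -5.3846$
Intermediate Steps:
$- \frac{44}{9 + 4} - 2 = - \frac{44}{13} - 2 = - \frac{70}{13}$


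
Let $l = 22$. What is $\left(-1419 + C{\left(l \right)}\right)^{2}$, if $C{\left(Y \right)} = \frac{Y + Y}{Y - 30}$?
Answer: $\frac{8116801}{4} \approx 2.0292 \cdot 10^{6}$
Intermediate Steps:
$C{\left(Y \right)} = \frac{2 Y}{-30 + Y}$
$\left(-1419 + C{\left(l \right)}\right)^{2} = \left(-1419 + 2 \cdot 22 \frac{1}{-30 + 22}\right)^{2} = \left(-1419 + 2 \cdot 22 \frac{1}{-8}\right)^{2} = \left(-1419 + 2 \cdot 22 \left(- \frac{1}{8}\right)\right)^{2} = \left(-1419 - \frac{11}{2}\right)^{2} = \left(- \frac{2849}{2}\right)^{2} = \frac{8116801}{4}$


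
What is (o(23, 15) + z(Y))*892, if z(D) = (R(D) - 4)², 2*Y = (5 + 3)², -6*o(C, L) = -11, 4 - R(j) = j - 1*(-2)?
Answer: 3098362/3 ≈ 1.0328e+6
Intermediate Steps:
R(j) = 2 - j (R(j) = 4 - (j - 1*(-2)) = 4 - (j + 2) = 4 - (2 + j) = 4 + (-2 - j) = 2 - j)
o(C, L) = 11/6 (o(C, L) = -⅙*(-11) = 11/6)
Y = 32 (Y = (5 + 3)²/2 = (½)*8² = (½)*64 = 32)
z(D) = (-2 - D)² (z(D) = ((2 - D) - 4)² = (-2 - D)²)
(o(23, 15) + z(Y))*892 = (11/6 + (2 + 32)²)*892 = (11/6 + 34²)*892 = (11/6 + 1156)*892 = (6947/6)*892 = 3098362/3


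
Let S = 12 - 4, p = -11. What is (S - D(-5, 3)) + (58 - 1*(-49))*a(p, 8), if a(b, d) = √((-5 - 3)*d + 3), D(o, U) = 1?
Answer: 7 + 107*I*√61 ≈ 7.0 + 835.7*I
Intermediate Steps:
a(b, d) = √(3 - 8*d) (a(b, d) = √(-8*d + 3) = √(3 - 8*d))
S = 8
(S - D(-5, 3)) + (58 - 1*(-49))*a(p, 8) = (8 - 1*1) + (58 - 1*(-49))*√(3 - 8*8) = (8 - 1) + (58 + 49)*√(3 - 64) = 7 + 107*√(-61) = 7 + 107*(I*√61) = 7 + 107*I*√61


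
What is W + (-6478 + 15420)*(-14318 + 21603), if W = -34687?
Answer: 65107783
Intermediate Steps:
W + (-6478 + 15420)*(-14318 + 21603) = -34687 + (-6478 + 15420)*(-14318 + 21603) = -34687 + 8942*7285 = -34687 + 65142470 = 65107783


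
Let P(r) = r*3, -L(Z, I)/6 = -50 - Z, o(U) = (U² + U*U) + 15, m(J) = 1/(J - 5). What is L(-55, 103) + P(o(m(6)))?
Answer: 21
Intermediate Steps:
m(J) = 1/(-5 + J)
o(U) = 15 + 2*U² (o(U) = (U² + U²) + 15 = 2*U² + 15 = 15 + 2*U²)
L(Z, I) = 300 + 6*Z (L(Z, I) = -6*(-50 - Z) = 300 + 6*Z)
P(r) = 3*r
L(-55, 103) + P(o(m(6))) = (300 + 6*(-55)) + 3*(15 + 2*(1/(-5 + 6))²) = (300 - 330) + 3*(15 + 2*(1/1)²) = -30 + 3*(15 + 2*1²) = -30 + 3*(15 + 2*1) = -30 + 3*(15 + 2) = -30 + 3*17 = -30 + 51 = 21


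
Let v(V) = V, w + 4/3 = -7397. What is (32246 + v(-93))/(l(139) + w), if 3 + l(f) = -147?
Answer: -96459/22645 ≈ -4.2596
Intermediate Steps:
w = -22195/3 (w = -4/3 - 7397 = -22195/3 ≈ -7398.3)
l(f) = -150 (l(f) = -3 - 147 = -150)
(32246 + v(-93))/(l(139) + w) = (32246 - 93)/(-150 - 22195/3) = 32153/(-22645/3) = 32153*(-3/22645) = -96459/22645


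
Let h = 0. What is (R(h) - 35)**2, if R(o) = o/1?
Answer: 1225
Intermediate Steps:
R(o) = o (R(o) = o*1 = o)
(R(h) - 35)**2 = (0 - 35)**2 = (-35)**2 = 1225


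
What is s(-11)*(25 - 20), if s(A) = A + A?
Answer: -110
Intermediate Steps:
s(A) = 2*A
s(-11)*(25 - 20) = (2*(-11))*(25 - 20) = -22*5 = -110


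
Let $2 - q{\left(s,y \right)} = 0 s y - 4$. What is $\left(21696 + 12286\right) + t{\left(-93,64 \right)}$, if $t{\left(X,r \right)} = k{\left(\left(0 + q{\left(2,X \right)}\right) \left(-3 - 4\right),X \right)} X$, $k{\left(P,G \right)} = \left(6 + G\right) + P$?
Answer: $45979$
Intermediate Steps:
$q{\left(s,y \right)} = 6$ ($q{\left(s,y \right)} = 2 - \left(0 s y - 4\right) = 2 - \left(0 y - 4\right) = 2 - \left(0 - 4\right) = 2 - -4 = 2 + 4 = 6$)
$k{\left(P,G \right)} = 6 + G + P$
$t{\left(X,r \right)} = X \left(-36 + X\right)$ ($t{\left(X,r \right)} = \left(6 + X + \left(0 + 6\right) \left(-3 - 4\right)\right) X = \left(6 + X + 6 \left(-7\right)\right) X = \left(6 + X - 42\right) X = \left(-36 + X\right) X = X \left(-36 + X\right)$)
$\left(21696 + 12286\right) + t{\left(-93,64 \right)} = \left(21696 + 12286\right) - 93 \left(-36 - 93\right) = 33982 - -11997 = 33982 + 11997 = 45979$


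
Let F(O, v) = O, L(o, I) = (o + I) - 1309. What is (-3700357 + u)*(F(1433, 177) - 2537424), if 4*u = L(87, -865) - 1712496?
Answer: 41884455251901/4 ≈ 1.0471e+13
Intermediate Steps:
L(o, I) = -1309 + I + o (L(o, I) = (I + o) - 1309 = -1309 + I + o)
u = -1714583/4 (u = ((-1309 - 865 + 87) - 1712496)/4 = (-2087 - 1712496)/4 = (1/4)*(-1714583) = -1714583/4 ≈ -4.2865e+5)
(-3700357 + u)*(F(1433, 177) - 2537424) = (-3700357 - 1714583/4)*(1433 - 2537424) = -16516011/4*(-2535991) = 41884455251901/4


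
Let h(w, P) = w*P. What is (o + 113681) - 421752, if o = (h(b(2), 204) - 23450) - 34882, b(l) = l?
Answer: -365995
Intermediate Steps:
h(w, P) = P*w
o = -57924 (o = (204*2 - 23450) - 34882 = (408 - 23450) - 34882 = -23042 - 34882 = -57924)
(o + 113681) - 421752 = (-57924 + 113681) - 421752 = 55757 - 421752 = -365995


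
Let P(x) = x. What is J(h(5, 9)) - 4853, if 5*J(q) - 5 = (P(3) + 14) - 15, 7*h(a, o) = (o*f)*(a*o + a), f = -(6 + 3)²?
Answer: -24258/5 ≈ -4851.6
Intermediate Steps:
f = -81 (f = -1*9² = -1*81 = -81)
h(a, o) = -81*o*(a + a*o)/7 (h(a, o) = ((o*(-81))*(a*o + a))/7 = ((-81*o)*(a + a*o))/7 = (-81*o*(a + a*o))/7 = -81*o*(a + a*o)/7)
J(q) = 7/5 (J(q) = 1 + ((3 + 14) - 15)/5 = 1 + (17 - 15)/5 = 1 + (⅕)*2 = 1 + ⅖ = 7/5)
J(h(5, 9)) - 4853 = 7/5 - 4853 = -24258/5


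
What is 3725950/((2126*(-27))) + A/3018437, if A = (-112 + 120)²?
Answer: -5623270833211/86632160337 ≈ -64.910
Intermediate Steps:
A = 64 (A = 8² = 64)
3725950/((2126*(-27))) + A/3018437 = 3725950/((2126*(-27))) + 64/3018437 = 3725950/(-57402) + 64*(1/3018437) = 3725950*(-1/57402) + 64/3018437 = -1862975/28701 + 64/3018437 = -5623270833211/86632160337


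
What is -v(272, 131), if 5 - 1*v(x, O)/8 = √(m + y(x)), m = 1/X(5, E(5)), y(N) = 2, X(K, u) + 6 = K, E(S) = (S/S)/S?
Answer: -32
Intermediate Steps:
E(S) = 1/S
X(K, u) = -6 + K
m = -1 (m = 1/(-6 + 5) = 1/(-1) = -1)
v(x, O) = 32 (v(x, O) = 40 - 8*√(-1 + 2) = 40 - 8*√1 = 40 - 8*1 = 40 - 8 = 32)
-v(272, 131) = -1*32 = -32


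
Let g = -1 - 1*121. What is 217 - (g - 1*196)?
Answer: 535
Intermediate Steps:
g = -122 (g = -1 - 121 = -122)
217 - (g - 1*196) = 217 - (-122 - 1*196) = 217 - (-122 - 196) = 217 - 1*(-318) = 217 + 318 = 535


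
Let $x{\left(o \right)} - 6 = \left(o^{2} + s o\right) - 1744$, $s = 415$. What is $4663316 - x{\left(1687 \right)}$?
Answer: $1118980$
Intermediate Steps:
$x{\left(o \right)} = -1738 + o^{2} + 415 o$ ($x{\left(o \right)} = 6 - \left(1744 - o^{2} - 415 o\right) = 6 + \left(-1744 + o^{2} + 415 o\right) = -1738 + o^{2} + 415 o$)
$4663316 - x{\left(1687 \right)} = 4663316 - \left(-1738 + 1687^{2} + 415 \cdot 1687\right) = 4663316 - \left(-1738 + 2845969 + 700105\right) = 4663316 - 3544336 = 1118980$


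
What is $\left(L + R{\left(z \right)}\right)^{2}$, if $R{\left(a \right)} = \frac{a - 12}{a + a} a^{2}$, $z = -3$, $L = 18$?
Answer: $\frac{6561}{4} \approx 1640.3$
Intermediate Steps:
$R{\left(a \right)} = \frac{a \left(-12 + a\right)}{2}$ ($R{\left(a \right)} = \frac{-12 + a}{2 a} a^{2} = \frac{a \left(-12 + a\right)}{2}$)
$\left(L + R{\left(z \right)}\right)^{2} = \left(18 + \frac{1}{2} \left(-3\right) \left(-12 - 3\right)\right)^{2} = \left(18 + \frac{1}{2} \left(-3\right) \left(-15\right)\right)^{2} = \left(18 + \frac{45}{2}\right)^{2} = \left(\frac{81}{2}\right)^{2} = \frac{6561}{4}$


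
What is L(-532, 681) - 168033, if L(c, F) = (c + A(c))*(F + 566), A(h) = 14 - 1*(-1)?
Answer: -812732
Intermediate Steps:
A(h) = 15 (A(h) = 14 + 1 = 15)
L(c, F) = (15 + c)*(566 + F) (L(c, F) = (c + 15)*(F + 566) = (15 + c)*(566 + F))
L(-532, 681) - 168033 = (8490 + 15*681 + 566*(-532) + 681*(-532)) - 168033 = (8490 + 10215 - 301112 - 362292) - 168033 = -644699 - 168033 = -812732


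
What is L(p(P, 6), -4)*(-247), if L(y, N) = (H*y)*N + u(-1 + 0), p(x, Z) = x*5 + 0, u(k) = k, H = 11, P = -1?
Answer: -54093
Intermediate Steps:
p(x, Z) = 5*x (p(x, Z) = 5*x + 0 = 5*x)
L(y, N) = -1 + 11*N*y (L(y, N) = (11*y)*N + (-1 + 0) = 11*N*y - 1 = -1 + 11*N*y)
L(p(P, 6), -4)*(-247) = (-1 + 11*(-4)*(5*(-1)))*(-247) = (-1 + 11*(-4)*(-5))*(-247) = (-1 + 220)*(-247) = 219*(-247) = -54093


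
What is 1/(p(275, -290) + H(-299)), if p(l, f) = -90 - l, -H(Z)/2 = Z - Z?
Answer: -1/365 ≈ -0.0027397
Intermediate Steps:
H(Z) = 0 (H(Z) = -2*(Z - Z) = -2*0 = 0)
1/(p(275, -290) + H(-299)) = 1/((-90 - 1*275) + 0) = 1/((-90 - 275) + 0) = 1/(-365 + 0) = 1/(-365) = -1/365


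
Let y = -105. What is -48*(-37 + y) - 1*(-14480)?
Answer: 21296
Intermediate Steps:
-48*(-37 + y) - 1*(-14480) = -48*(-37 - 105) - 1*(-14480) = -48*(-142) + 14480 = 6816 + 14480 = 21296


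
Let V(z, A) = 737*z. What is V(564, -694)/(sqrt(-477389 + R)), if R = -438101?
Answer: -207834*I*sqrt(915490)/457745 ≈ -434.43*I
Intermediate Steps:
V(564, -694)/(sqrt(-477389 + R)) = (737*564)/(sqrt(-477389 - 438101)) = 415668/(sqrt(-915490)) = 415668/((I*sqrt(915490))) = 415668*(-I*sqrt(915490)/915490) = -207834*I*sqrt(915490)/457745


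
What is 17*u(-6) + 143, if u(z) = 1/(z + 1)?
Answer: 698/5 ≈ 139.60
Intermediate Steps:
u(z) = 1/(1 + z)
17*u(-6) + 143 = 17/(1 - 6) + 143 = 17/(-5) + 143 = 17*(-⅕) + 143 = -17/5 + 143 = 698/5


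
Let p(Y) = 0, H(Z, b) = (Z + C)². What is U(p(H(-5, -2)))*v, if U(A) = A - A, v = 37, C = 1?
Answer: 0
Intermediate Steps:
H(Z, b) = (1 + Z)² (H(Z, b) = (Z + 1)² = (1 + Z)²)
U(A) = 0
U(p(H(-5, -2)))*v = 0*37 = 0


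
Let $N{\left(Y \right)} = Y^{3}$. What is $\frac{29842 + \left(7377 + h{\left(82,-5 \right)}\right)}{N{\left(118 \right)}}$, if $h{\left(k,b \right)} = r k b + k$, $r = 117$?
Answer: $- \frac{10669}{1643032} \approx -0.0064935$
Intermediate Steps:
$h{\left(k,b \right)} = k + 117 b k$ ($h{\left(k,b \right)} = 117 k b + k = 117 b k + k = k + 117 b k$)
$\frac{29842 + \left(7377 + h{\left(82,-5 \right)}\right)}{N{\left(118 \right)}} = \frac{29842 + \left(7377 + 82 \left(1 + 117 \left(-5\right)\right)\right)}{118^{3}} = \frac{29842 + \left(7377 + 82 \left(1 - 585\right)\right)}{1643032} = \left(29842 + \left(7377 + 82 \left(-584\right)\right)\right) \frac{1}{1643032} = \left(29842 + \left(7377 - 47888\right)\right) \frac{1}{1643032} = \left(29842 - 40511\right) \frac{1}{1643032} = \left(-10669\right) \frac{1}{1643032} = - \frac{10669}{1643032}$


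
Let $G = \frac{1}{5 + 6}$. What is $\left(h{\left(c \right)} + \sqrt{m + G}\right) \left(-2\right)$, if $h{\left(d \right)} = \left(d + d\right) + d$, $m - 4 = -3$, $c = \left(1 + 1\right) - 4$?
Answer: $12 - \frac{4 \sqrt{33}}{11} \approx 9.9111$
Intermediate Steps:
$c = -2$ ($c = 2 - 4 = -2$)
$m = 1$ ($m = 4 - 3 = 1$)
$h{\left(d \right)} = 3 d$ ($h{\left(d \right)} = 2 d + d = 3 d$)
$G = \frac{1}{11} \approx 0.090909$
$\left(h{\left(c \right)} + \sqrt{m + G}\right) \left(-2\right) = \left(3 \left(-2\right) + \sqrt{1 + \frac{1}{11}}\right) \left(-2\right) = \left(-6 + \sqrt{\frac{12}{11}}\right) \left(-2\right) = \left(-6 + \frac{2 \sqrt{33}}{11}\right) \left(-2\right) = 12 - \frac{4 \sqrt{33}}{11}$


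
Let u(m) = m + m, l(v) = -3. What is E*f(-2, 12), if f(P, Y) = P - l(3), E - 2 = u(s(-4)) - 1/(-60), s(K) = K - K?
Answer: 121/60 ≈ 2.0167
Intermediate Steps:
s(K) = 0
u(m) = 2*m
E = 121/60 (E = 2 + (2*0 - 1/(-60)) = 2 + (0 - 1*(-1/60)) = 2 + (0 + 1/60) = 2 + 1/60 = 121/60 ≈ 2.0167)
f(P, Y) = 3 + P (f(P, Y) = P - 1*(-3) = P + 3 = 3 + P)
E*f(-2, 12) = 121*(3 - 2)/60 = (121/60)*1 = 121/60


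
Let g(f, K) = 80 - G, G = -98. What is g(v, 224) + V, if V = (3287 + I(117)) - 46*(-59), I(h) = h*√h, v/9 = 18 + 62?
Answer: 6179 + 351*√13 ≈ 7444.5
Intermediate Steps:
v = 720 (v = 9*(18 + 62) = 9*80 = 720)
g(f, K) = 178 (g(f, K) = 80 - 1*(-98) = 80 + 98 = 178)
I(h) = h^(3/2)
V = 6001 + 351*√13 (V = (3287 + 117^(3/2)) - 46*(-59) = (3287 + 351*√13) + 2714 = 6001 + 351*√13 ≈ 7266.5)
g(v, 224) + V = 178 + (6001 + 351*√13) = 6179 + 351*√13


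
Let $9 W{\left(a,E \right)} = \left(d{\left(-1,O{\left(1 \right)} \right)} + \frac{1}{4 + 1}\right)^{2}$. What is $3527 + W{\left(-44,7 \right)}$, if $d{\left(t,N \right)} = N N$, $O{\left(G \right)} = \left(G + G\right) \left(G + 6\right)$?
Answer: $\frac{195104}{25} \approx 7804.2$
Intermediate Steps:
$O{\left(G \right)} = 2 G \left(6 + G\right)$
$d{\left(t,N \right)} = N^{2}$
$W{\left(a,E \right)} = \frac{106929}{25}$ ($W{\left(a,E \right)} = \frac{\left(\left(2 \cdot 1 \left(6 + 1\right)\right)^{2} + \frac{1}{4 + 1}\right)^{2}}{9} = \frac{\left(\left(2 \cdot 1 \cdot 7\right)^{2} + \frac{1}{5}\right)^{2}}{9} = \frac{\left(14^{2} + \frac{1}{5}\right)^{2}}{9} = \frac{\left(196 + \frac{1}{5}\right)^{2}}{9} = \frac{\left(\frac{981}{5}\right)^{2}}{9} = \frac{1}{9} \cdot \frac{962361}{25} = \frac{106929}{25}$)
$3527 + W{\left(-44,7 \right)} = 3527 + \frac{106929}{25} = \frac{195104}{25}$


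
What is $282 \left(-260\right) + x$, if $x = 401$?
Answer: $-72919$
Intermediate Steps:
$282 \left(-260\right) + x = 282 \left(-260\right) + 401 = -73320 + 401 = -72919$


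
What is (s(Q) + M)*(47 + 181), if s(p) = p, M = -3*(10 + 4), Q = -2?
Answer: -10032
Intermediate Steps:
M = -42 (M = -3*14 = -42)
(s(Q) + M)*(47 + 181) = (-2 - 42)*(47 + 181) = -44*228 = -10032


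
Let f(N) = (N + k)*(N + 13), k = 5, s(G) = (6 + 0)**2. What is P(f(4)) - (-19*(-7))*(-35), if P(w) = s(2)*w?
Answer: 10163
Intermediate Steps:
s(G) = 36 (s(G) = 6**2 = 36)
f(N) = (5 + N)*(13 + N) (f(N) = (N + 5)*(N + 13) = (5 + N)*(13 + N))
P(w) = 36*w
P(f(4)) - (-19*(-7))*(-35) = 36*(65 + 4**2 + 18*4) - (-19*(-7))*(-35) = 36*(65 + 16 + 72) - 133*(-35) = 36*153 - 1*(-4655) = 5508 + 4655 = 10163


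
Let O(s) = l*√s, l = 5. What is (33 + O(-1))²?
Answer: 1064 + 330*I ≈ 1064.0 + 330.0*I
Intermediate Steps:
O(s) = 5*√s
(33 + O(-1))² = (33 + 5*√(-1))² = (33 + 5*I)²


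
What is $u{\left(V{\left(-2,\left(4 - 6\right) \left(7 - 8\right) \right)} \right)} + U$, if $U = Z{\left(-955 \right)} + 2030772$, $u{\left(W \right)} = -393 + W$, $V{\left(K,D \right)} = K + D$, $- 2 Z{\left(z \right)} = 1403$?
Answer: $\frac{4059355}{2} \approx 2.0297 \cdot 10^{6}$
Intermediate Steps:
$Z{\left(z \right)} = - \frac{1403}{2}$ ($Z{\left(z \right)} = \left(- \frac{1}{2}\right) 1403 = - \frac{1403}{2}$)
$V{\left(K,D \right)} = D + K$
$U = \frac{4060141}{2}$ ($U = - \frac{1403}{2} + 2030772 = \frac{4060141}{2} \approx 2.0301 \cdot 10^{6}$)
$u{\left(V{\left(-2,\left(4 - 6\right) \left(7 - 8\right) \right)} \right)} + U = \left(-393 - \left(2 - \left(4 - 6\right) \left(7 - 8\right)\right)\right) + \frac{4060141}{2} = \left(-393 - 0\right) + \frac{4060141}{2} = \left(-393 + \left(2 - 2\right)\right) + \frac{4060141}{2} = \left(-393 + 0\right) + \frac{4060141}{2} = -393 + \frac{4060141}{2} = \frac{4059355}{2}$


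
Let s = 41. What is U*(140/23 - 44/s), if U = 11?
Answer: 52008/943 ≈ 55.152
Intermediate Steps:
U*(140/23 - 44/s) = 11*(140/23 - 44/41) = 11*(4728/943) = 52008/943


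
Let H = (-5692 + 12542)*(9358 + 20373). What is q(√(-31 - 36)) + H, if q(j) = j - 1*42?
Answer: 203657308 + I*√67 ≈ 2.0366e+8 + 8.1853*I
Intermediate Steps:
q(j) = -42 + j (q(j) = j - 42 = -42 + j)
H = 203657350 (H = 6850*29731 = 203657350)
q(√(-31 - 36)) + H = (-42 + √(-31 - 36)) + 203657350 = (-42 + √(-67)) + 203657350 = (-42 + I*√67) + 203657350 = 203657308 + I*√67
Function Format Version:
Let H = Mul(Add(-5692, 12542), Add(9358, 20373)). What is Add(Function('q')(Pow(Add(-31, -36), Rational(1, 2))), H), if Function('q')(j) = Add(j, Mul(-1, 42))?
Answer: Add(203657308, Mul(I, Pow(67, Rational(1, 2)))) ≈ Add(2.0366e+8, Mul(8.1853, I))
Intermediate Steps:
Function('q')(j) = Add(-42, j) (Function('q')(j) = Add(j, -42) = Add(-42, j))
H = 203657350 (H = Mul(6850, 29731) = 203657350)
Add(Function('q')(Pow(Add(-31, -36), Rational(1, 2))), H) = Add(Add(-42, Pow(Add(-31, -36), Rational(1, 2))), 203657350) = Add(Add(-42, Pow(-67, Rational(1, 2))), 203657350) = Add(Add(-42, Mul(I, Pow(67, Rational(1, 2)))), 203657350) = Add(203657308, Mul(I, Pow(67, Rational(1, 2))))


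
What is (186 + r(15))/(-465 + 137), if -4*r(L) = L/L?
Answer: -743/1312 ≈ -0.56631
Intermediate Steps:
r(L) = -¼ (r(L) = -L/(4*L) = -¼*1 = -¼)
(186 + r(15))/(-465 + 137) = (186 - ¼)/(-465 + 137) = (743/4)/(-328) = (743/4)*(-1/328) = -743/1312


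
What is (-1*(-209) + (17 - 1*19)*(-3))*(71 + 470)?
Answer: 116315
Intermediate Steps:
(-1*(-209) + (17 - 1*19)*(-3))*(71 + 470) = (209 + (17 - 19)*(-3))*541 = (209 - 2*(-3))*541 = (209 + 6)*541 = 215*541 = 116315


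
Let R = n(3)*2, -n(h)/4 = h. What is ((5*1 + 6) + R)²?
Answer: 169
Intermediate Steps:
n(h) = -4*h
R = -24 (R = -4*3*2 = -12*2 = -24)
((5*1 + 6) + R)² = ((5*1 + 6) - 24)² = ((5 + 6) - 24)² = (11 - 24)² = (-13)² = 169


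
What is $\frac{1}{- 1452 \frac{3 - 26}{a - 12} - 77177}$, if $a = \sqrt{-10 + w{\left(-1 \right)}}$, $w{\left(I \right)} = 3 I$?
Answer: $- \frac{12517541}{998110391677} + \frac{33396 i \sqrt{13}}{998110391677} \approx -1.2541 \cdot 10^{-5} + 1.2064 \cdot 10^{-7} i$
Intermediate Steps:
$a = i \sqrt{13}$ ($a = \sqrt{-10 + 3 \left(-1\right)} = \sqrt{-10 - 3} = \sqrt{-13} = i \sqrt{13} \approx 3.6056 i$)
$\frac{1}{- 1452 \frac{3 - 26}{a - 12} - 77177} = \frac{1}{- 1452 \frac{3 - 26}{i \sqrt{13} - 12} - 77177} = \frac{1}{- 1452 \left(- \frac{23}{-12 + i \sqrt{13}}\right) - 77177} = \frac{1}{\frac{33396}{-12 + i \sqrt{13}} - 77177} = \frac{1}{-77177 + \frac{33396}{-12 + i \sqrt{13}}}$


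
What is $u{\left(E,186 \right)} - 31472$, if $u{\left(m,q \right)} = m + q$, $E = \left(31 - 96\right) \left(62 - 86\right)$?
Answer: $-29726$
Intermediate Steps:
$E = 1560$ ($E = \left(-65\right) \left(-24\right) = 1560$)
$u{\left(E,186 \right)} - 31472 = \left(1560 + 186\right) - 31472 = 1746 - 31472 = -29726$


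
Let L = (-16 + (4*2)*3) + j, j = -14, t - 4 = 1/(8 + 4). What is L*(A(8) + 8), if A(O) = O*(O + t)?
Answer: -628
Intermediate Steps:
t = 49/12 (t = 4 + 1/(8 + 4) = 4 + 1/12 = 49/12 ≈ 4.0833)
L = -6 (L = (-16 + (4*2)*3) - 14 = (-16 + 8*3) - 14 = (-16 + 24) - 14 = 8 - 14 = -6)
A(O) = O*(49/12 + O) (A(O) = O*(O + 49/12) = O*(49/12 + O))
L*(A(8) + 8) = -6*((1/12)*8*(49 + 12*8) + 8) = -6*((1/12)*8*(49 + 96) + 8) = -6*((1/12)*8*145 + 8) = -6*(290/3 + 8) = -6*314/3 = -628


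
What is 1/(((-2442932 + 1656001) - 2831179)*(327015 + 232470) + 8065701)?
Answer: -1/2024270207649 ≈ -4.9401e-13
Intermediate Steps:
1/(((-2442932 + 1656001) - 2831179)*(327015 + 232470) + 8065701) = 1/((-786931 - 2831179)*559485 + 8065701) = 1/(-3618110*559485 + 8065701) = 1/(-2024278273350 + 8065701) = 1/(-2024270207649) = -1/2024270207649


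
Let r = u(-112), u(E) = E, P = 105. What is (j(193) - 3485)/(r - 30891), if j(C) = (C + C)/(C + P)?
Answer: 519072/4619447 ≈ 0.11237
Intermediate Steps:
r = -112
j(C) = 2*C/(105 + C) (j(C) = (C + C)/(C + 105) = (2*C)/(105 + C) = 2*C/(105 + C))
(j(193) - 3485)/(r - 30891) = (2*193/(105 + 193) - 3485)/(-112 - 30891) = (2*193/298 - 3485)/(-31003) = (2*193*(1/298) - 3485)*(-1/31003) = (193/149 - 3485)*(-1/31003) = -519072/149*(-1/31003) = 519072/4619447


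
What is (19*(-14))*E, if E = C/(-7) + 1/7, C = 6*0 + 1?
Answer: 0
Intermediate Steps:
C = 1 (C = 0 + 1 = 1)
E = 0 (E = 1/(-7) + 1/7 = 1*(-1/7) + 1*(1/7) = -1/7 + 1/7 = 0)
(19*(-14))*E = (19*(-14))*0 = -266*0 = 0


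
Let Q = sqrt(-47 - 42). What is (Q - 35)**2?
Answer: (35 - I*sqrt(89))**2 ≈ 1136.0 - 660.38*I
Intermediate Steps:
Q = I*sqrt(89) (Q = sqrt(-89) = I*sqrt(89) ≈ 9.434*I)
(Q - 35)**2 = (I*sqrt(89) - 35)**2 = (-35 + I*sqrt(89))**2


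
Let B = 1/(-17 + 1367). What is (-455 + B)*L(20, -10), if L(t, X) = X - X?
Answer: 0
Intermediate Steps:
B = 1/1350 ≈ 0.00074074
L(t, X) = 0
(-455 + B)*L(20, -10) = (-455 + 1/1350)*0 = -614249/1350*0 = 0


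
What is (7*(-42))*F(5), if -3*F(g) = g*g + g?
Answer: 2940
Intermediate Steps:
F(g) = -g/3 - g²/3 (F(g) = -(g*g + g)/3 = -(g² + g)/3 = -(g + g²)/3 = -g/3 - g²/3)
(7*(-42))*F(5) = (7*(-42))*(-⅓*5*(1 + 5)) = -(-98)*5*6 = -294*(-10) = 2940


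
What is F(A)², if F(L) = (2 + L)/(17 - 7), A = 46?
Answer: 576/25 ≈ 23.040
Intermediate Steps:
F(L) = ⅕ + L/10 (F(L) = (2 + L)/10 = (2 + L)*(⅒) = ⅕ + L/10)
F(A)² = (⅕ + (⅒)*46)² = (⅕ + 23/5)² = (24/5)² = 576/25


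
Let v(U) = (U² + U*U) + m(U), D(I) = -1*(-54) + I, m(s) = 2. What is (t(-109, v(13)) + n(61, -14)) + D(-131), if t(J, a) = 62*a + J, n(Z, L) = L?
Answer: 20880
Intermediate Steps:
D(I) = 54 + I
v(U) = 2 + 2*U² (v(U) = (U² + U*U) + 2 = (U² + U²) + 2 = 2*U² + 2 = 2 + 2*U²)
t(J, a) = J + 62*a
(t(-109, v(13)) + n(61, -14)) + D(-131) = ((-109 + 62*(2 + 2*13²)) - 14) + (54 - 131) = ((-109 + 62*(2 + 2*169)) - 14) - 77 = ((-109 + 62*(2 + 338)) - 14) - 77 = ((-109 + 62*340) - 14) - 77 = ((-109 + 21080) - 14) - 77 = (20971 - 14) - 77 = 20957 - 77 = 20880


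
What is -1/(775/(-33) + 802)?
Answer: -33/25691 ≈ -0.0012845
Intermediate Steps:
-1/(775/(-33) + 802) = -1/(775*(-1/33) + 802) = -1/(-775/33 + 802) = -1/25691/33 = -1*33/25691 = -33/25691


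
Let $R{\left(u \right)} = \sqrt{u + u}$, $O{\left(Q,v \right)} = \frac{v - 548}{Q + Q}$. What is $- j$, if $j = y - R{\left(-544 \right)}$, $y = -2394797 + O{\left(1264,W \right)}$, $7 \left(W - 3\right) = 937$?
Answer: $\frac{21189165295}{8848} + 8 i \sqrt{17} \approx 2.3948 \cdot 10^{6} + 32.985 i$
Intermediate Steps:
$W = \frac{958}{7}$ ($W = 3 + \frac{1}{7} \cdot 937 = 3 + \frac{937}{7} = \frac{958}{7} \approx 136.86$)
$O{\left(Q,v \right)} = \frac{-548 + v}{2 Q}$
$R{\left(u \right)} = \sqrt{2} \sqrt{u}$ ($R{\left(u \right)} = \sqrt{2 u} = \sqrt{2} \sqrt{u}$)
$y = - \frac{21189165295}{8848}$ ($y = -2394797 + \frac{-548 + \frac{958}{7}}{2 \cdot 1264} = -2394797 + \frac{1}{2} \cdot \frac{1}{1264} \left(- \frac{2878}{7}\right) = -2394797 - \frac{1439}{8848} = - \frac{21189165295}{8848} \approx -2.3948 \cdot 10^{6}$)
$j = - \frac{21189165295}{8848} - 8 i \sqrt{17}$ ($j = - \frac{21189165295}{8848} - \sqrt{2} \sqrt{-544} = - \frac{21189165295}{8848} - \sqrt{2} \cdot 4 i \sqrt{34} = - \frac{21189165295}{8848} - 8 i \sqrt{17} \approx -2.3948 \cdot 10^{6} - 32.985 i$)
$- j = - (- \frac{21189165295}{8848} - 8 i \sqrt{17}) = \frac{21189165295}{8848} + 8 i \sqrt{17}$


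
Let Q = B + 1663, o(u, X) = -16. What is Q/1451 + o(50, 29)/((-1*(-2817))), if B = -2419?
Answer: -2152868/4087467 ≈ -0.52670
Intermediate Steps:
Q = -756 (Q = -2419 + 1663 = -756)
Q/1451 + o(50, 29)/((-1*(-2817))) = -756/1451 - 16/((-1*(-2817))) = -756*1/1451 - 16/2817 = -756/1451 - 16*1/2817 = -756/1451 - 16/2817 = -2152868/4087467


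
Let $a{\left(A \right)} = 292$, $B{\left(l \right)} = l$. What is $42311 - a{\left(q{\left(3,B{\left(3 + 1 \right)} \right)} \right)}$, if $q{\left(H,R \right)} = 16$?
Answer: $42019$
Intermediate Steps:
$42311 - a{\left(q{\left(3,B{\left(3 + 1 \right)} \right)} \right)} = 42311 - 292 = 42019$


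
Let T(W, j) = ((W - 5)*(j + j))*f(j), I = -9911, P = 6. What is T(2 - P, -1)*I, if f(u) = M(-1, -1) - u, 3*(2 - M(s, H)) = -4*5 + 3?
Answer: -1546116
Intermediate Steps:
M(s, H) = 23/3 (M(s, H) = 2 - (-4*5 + 3)/3 = 2 - (-20 + 3)/3 = 2 - ⅓*(-17) = 2 + 17/3 = 23/3)
f(u) = 23/3 - u
T(W, j) = 2*j*(-5 + W)*(23/3 - j) (T(W, j) = ((W - 5)*(j + j))*(23/3 - j) = ((-5 + W)*(2*j))*(23/3 - j) = (2*j*(-5 + W))*(23/3 - j) = 2*j*(-5 + W)*(23/3 - j))
T(2 - P, -1)*I = -⅔*(-1)*(-23 + 3*(-1))*(-5 + (2 - 1*6))*(-9911) = -⅔*(-1)*(-23 - 3)*(-5 + (2 - 6))*(-9911) = -⅔*(-1)*(-26)*(-5 - 4)*(-9911) = -⅔*(-1)*(-26)*(-9)*(-9911) = 156*(-9911) = -1546116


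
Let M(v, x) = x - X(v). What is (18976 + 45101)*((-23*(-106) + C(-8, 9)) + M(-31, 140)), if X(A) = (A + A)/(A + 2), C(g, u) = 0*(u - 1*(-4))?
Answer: 4786551900/29 ≈ 1.6505e+8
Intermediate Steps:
C(g, u) = 0 (C(g, u) = 0*(u + 4) = 0*(4 + u) = 0)
X(A) = 2*A/(2 + A) (X(A) = (2*A)/(2 + A) = 2*A/(2 + A))
M(v, x) = x - 2*v/(2 + v)
(18976 + 45101)*((-23*(-106) + C(-8, 9)) + M(-31, 140)) = (18976 + 45101)*((-23*(-106) + 0) + (-2*(-31) + 140*(2 - 31))/(2 - 31)) = 64077*((2438 + 0) + (62 + 140*(-29))/(-29)) = 64077*(2438 - (62 - 4060)/29) = 64077*(2438 - 1/29*(-3998)) = 64077*(2438 + 3998/29) = 64077*(74700/29) = 4786551900/29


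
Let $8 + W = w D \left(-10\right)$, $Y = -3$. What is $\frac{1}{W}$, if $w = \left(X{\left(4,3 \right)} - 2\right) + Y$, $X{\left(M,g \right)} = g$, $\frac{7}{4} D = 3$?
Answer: $\frac{7}{184} \approx 0.038043$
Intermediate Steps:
$D = \frac{12}{7}$ ($D = \frac{4}{7} \cdot 3 = \frac{12}{7} \approx 1.7143$)
$w = -2$ ($w = \left(3 - 2\right) - 3 = 1 - 3 = -2$)
$W = \frac{184}{7}$ ($W = -8 + \left(-2\right) \frac{12}{7} \left(-10\right) = -8 - - \frac{240}{7} = -8 + \frac{240}{7} = \frac{184}{7} \approx 26.286$)
$\frac{1}{W} = \frac{1}{\frac{184}{7}} = \frac{7}{184}$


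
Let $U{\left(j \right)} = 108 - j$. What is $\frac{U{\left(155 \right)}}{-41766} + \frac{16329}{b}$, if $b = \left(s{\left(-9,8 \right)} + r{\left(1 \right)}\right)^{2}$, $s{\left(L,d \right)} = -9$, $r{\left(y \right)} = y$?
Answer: $\frac{341000011}{1336512} \approx 255.14$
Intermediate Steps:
$b = 64$ ($b = \left(-9 + 1\right)^{2} = \left(-8\right)^{2} = 64$)
$\frac{U{\left(155 \right)}}{-41766} + \frac{16329}{b} = \frac{108 - 155}{-41766} + \frac{16329}{64} = \left(108 - 155\right) \left(- \frac{1}{41766}\right) + 16329 \cdot \frac{1}{64} = \left(-47\right) \left(- \frac{1}{41766}\right) + \frac{16329}{64} = \frac{47}{41766} + \frac{16329}{64} = \frac{341000011}{1336512}$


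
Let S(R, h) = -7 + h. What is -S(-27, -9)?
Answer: 16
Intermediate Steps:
-S(-27, -9) = -(-7 - 9) = -1*(-16) = 16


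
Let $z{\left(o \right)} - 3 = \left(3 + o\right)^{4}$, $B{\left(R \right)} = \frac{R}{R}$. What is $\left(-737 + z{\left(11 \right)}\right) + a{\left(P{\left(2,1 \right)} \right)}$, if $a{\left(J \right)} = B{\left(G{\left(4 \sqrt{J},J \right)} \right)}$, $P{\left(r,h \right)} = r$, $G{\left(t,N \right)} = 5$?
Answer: $37683$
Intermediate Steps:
$B{\left(R \right)} = 1$
$a{\left(J \right)} = 1$
$z{\left(o \right)} = 3 + \left(3 + o\right)^{4}$
$\left(-737 + z{\left(11 \right)}\right) + a{\left(P{\left(2,1 \right)} \right)} = \left(-737 + \left(3 + \left(3 + 11\right)^{4}\right)\right) + 1 = \left(-737 + \left(3 + 14^{4}\right)\right) + 1 = \left(-737 + \left(3 + 38416\right)\right) + 1 = \left(-737 + 38419\right) + 1 = 37682 + 1 = 37683$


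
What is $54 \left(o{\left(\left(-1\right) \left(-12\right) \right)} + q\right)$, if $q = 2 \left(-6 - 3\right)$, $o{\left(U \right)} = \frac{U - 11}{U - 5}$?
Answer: $- \frac{6750}{7} \approx -964.29$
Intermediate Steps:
$o{\left(U \right)} = \frac{-11 + U}{-5 + U}$
$q = -18$ ($q = 2 \left(-9\right) = -18$)
$54 \left(o{\left(\left(-1\right) \left(-12\right) \right)} + q\right) = 54 \left(\frac{-11 - -12}{-5 - -12} - 18\right) = 54 \left(\frac{-11 + 12}{-5 + 12} - 18\right) = 54 \left(\frac{1}{7} \cdot 1 - 18\right) = 54 \left(\frac{1}{7} - 18\right) = 54 \left(- \frac{125}{7}\right) = - \frac{6750}{7}$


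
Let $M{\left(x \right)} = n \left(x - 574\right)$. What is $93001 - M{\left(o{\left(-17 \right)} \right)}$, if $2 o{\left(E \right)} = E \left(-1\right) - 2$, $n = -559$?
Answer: $- \frac{447345}{2} \approx -2.2367 \cdot 10^{5}$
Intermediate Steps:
$o{\left(E \right)} = -1 - \frac{E}{2}$ ($o{\left(E \right)} = \frac{E \left(-1\right) - 2}{2} = \frac{- E - 2}{2} = \frac{-2 - E}{2} = -1 - \frac{E}{2}$)
$M{\left(x \right)} = 320866 - 559 x$ ($M{\left(x \right)} = - 559 \left(x - 574\right) = - 559 \left(-574 + x\right) = 320866 - 559 x$)
$93001 - M{\left(o{\left(-17 \right)} \right)} = 93001 - \left(320866 - 559 \left(-1 - - \frac{17}{2}\right)\right) = 93001 - \left(320866 - 559 \left(-1 + \frac{17}{2}\right)\right) = 93001 - \left(320866 - \frac{8385}{2}\right) = 93001 - \frac{633347}{2} = - \frac{447345}{2}$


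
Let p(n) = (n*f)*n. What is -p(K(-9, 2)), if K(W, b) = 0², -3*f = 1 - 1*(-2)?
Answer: 0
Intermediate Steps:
f = -1 (f = -(1 - 1*(-2))/3 = -(1 + 2)/3 = -⅓*3 = -1)
K(W, b) = 0
p(n) = -n² (p(n) = (n*(-1))*n = (-n)*n = -n²)
-p(K(-9, 2)) = -(-1)*0² = -(-1)*0 = -1*0 = 0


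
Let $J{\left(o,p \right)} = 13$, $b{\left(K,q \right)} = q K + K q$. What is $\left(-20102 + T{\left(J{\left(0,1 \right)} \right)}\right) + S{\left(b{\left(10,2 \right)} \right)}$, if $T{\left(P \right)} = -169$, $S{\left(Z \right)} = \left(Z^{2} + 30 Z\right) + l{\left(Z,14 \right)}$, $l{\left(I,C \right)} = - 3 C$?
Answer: $-17513$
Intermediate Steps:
$b{\left(K,q \right)} = 2 K q$ ($b{\left(K,q \right)} = K q + K q = 2 K q$)
$S{\left(Z \right)} = -42 + Z^{2} + 30 Z$ ($S{\left(Z \right)} = \left(Z^{2} + 30 Z\right) - 42 = -42 + Z^{2} + 30 Z$)
$\left(-20102 + T{\left(J{\left(0,1 \right)} \right)}\right) + S{\left(b{\left(10,2 \right)} \right)} = \left(-20102 - 169\right) + \left(-42 + \left(2 \cdot 10 \cdot 2\right)^{2} + 30 \cdot 2 \cdot 10 \cdot 2\right) = -20271 + \left(-42 + 40^{2} + 30 \cdot 40\right) = -20271 + \left(-42 + 1600 + 1200\right) = -20271 + 2758 = -17513$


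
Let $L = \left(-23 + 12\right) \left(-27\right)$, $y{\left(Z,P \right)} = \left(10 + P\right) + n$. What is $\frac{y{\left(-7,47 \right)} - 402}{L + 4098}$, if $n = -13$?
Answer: $- \frac{358}{4395} \approx -0.081456$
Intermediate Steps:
$y{\left(Z,P \right)} = -3 + P$ ($y{\left(Z,P \right)} = \left(10 + P\right) - 13 = -3 + P$)
$L = 297$ ($L = \left(-11\right) \left(-27\right) = 297$)
$\frac{y{\left(-7,47 \right)} - 402}{L + 4098} = \frac{\left(-3 + 47\right) - 402}{297 + 4098} = \frac{44 - 402}{4395} = \left(-358\right) \frac{1}{4395} = - \frac{358}{4395}$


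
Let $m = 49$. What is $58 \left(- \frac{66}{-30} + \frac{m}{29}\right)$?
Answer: $\frac{1128}{5} \approx 225.6$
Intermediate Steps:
$58 \left(- \frac{66}{-30} + \frac{m}{29}\right) = 58 \left(- \frac{66}{-30} + \frac{49}{29}\right) = 58 \left(\left(-66\right) \left(- \frac{1}{30}\right) + 49 \cdot \frac{1}{29}\right) = 58 \left(\frac{11}{5} + \frac{49}{29}\right) = 58 \cdot \frac{564}{145} = \frac{1128}{5}$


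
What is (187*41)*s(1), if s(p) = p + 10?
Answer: 84337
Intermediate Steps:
s(p) = 10 + p
(187*41)*s(1) = (187*41)*(10 + 1) = 7667*11 = 84337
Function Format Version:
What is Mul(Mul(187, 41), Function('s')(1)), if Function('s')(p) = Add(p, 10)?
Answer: 84337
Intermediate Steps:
Function('s')(p) = Add(10, p)
Mul(Mul(187, 41), Function('s')(1)) = Mul(Mul(187, 41), Add(10, 1)) = Mul(7667, 11) = 84337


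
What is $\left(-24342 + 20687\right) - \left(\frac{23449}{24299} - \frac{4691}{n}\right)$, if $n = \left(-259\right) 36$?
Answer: $- \frac{828423591865}{226563876} \approx -3656.5$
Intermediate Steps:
$n = -9324$
$\left(-24342 + 20687\right) - \left(\frac{23449}{24299} - \frac{4691}{n}\right) = \left(-24342 + 20687\right) - \left(\frac{23449}{24299} - \frac{4691}{-9324}\right) = -3655 - \left(23449 \cdot \frac{1}{24299} - - \frac{4691}{9324}\right) = -3655 - \left(\frac{23449}{24299} + \frac{4691}{9324}\right) = -3655 - \frac{332625085}{226563876} = - \frac{828423591865}{226563876}$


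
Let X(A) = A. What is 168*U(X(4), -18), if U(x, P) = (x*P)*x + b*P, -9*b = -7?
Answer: -50736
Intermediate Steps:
b = 7/9 (b = -⅑*(-7) = 7/9 ≈ 0.77778)
U(x, P) = 7*P/9 + P*x² (U(x, P) = (x*P)*x + 7*P/9 = (P*x)*x + 7*P/9 = P*x² + 7*P/9 = 7*P/9 + P*x²)
168*U(X(4), -18) = 168*((⅑)*(-18)*(7 + 9*4²)) = 168*((⅑)*(-18)*(7 + 9*16)) = 168*((⅑)*(-18)*(7 + 144)) = 168*((⅑)*(-18)*151) = 168*(-302) = -50736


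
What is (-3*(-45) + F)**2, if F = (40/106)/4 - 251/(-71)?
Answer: 272132285569/14160169 ≈ 19218.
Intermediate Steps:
F = 13658/3763 (F = (40*(1/106))*(1/4) - 251*(-1/71) = (20/53)*(1/4) + 251/71 = 5/53 + 251/71 = 13658/3763 ≈ 3.6296)
(-3*(-45) + F)**2 = (-3*(-45) + 13658/3763)**2 = (135 + 13658/3763)**2 = (521663/3763)**2 = 272132285569/14160169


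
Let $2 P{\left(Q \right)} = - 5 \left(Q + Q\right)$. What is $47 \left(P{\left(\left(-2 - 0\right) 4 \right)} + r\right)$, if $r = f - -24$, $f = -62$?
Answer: $94$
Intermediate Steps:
$r = -38$ ($r = -62 - -24 = -62 + 24 = -38$)
$P{\left(Q \right)} = - 5 Q$ ($P{\left(Q \right)} = \frac{\left(-5\right) \left(Q + Q\right)}{2} = \frac{\left(-5\right) 2 Q}{2} = \frac{\left(-10\right) Q}{2} = - 5 Q$)
$47 \left(P{\left(\left(-2 - 0\right) 4 \right)} + r\right) = 47 \left(- 5 \left(-2 - 0\right) 4 - 38\right) = 47 \left(- 5 \left(-2 + 0\right) 4 - 38\right) = 47 \left(- 5 \left(\left(-2\right) 4\right) - 38\right) = 47 \left(\left(-5\right) \left(-8\right) - 38\right) = 47 \left(40 - 38\right) = 47 \cdot 2 = 94$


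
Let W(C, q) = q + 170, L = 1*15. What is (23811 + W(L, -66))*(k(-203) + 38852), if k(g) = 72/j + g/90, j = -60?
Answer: 16723132927/18 ≈ 9.2906e+8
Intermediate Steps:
L = 15
W(C, q) = 170 + q
k(g) = -6/5 + g/90 (k(g) = 72/(-60) + g/90 = 72*(-1/60) + g*(1/90) = -6/5 + g/90)
(23811 + W(L, -66))*(k(-203) + 38852) = (23811 + (170 - 66))*((-6/5 + (1/90)*(-203)) + 38852) = (23811 + 104)*((-6/5 - 203/90) + 38852) = 23915*(-311/90 + 38852) = 23915*(3496369/90) = 16723132927/18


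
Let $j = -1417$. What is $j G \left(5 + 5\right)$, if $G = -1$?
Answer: $14170$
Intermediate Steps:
$j G \left(5 + 5\right) = - 1417 \left(- (5 + 5)\right) = - 1417 \left(\left(-1\right) 10\right) = \left(-1417\right) \left(-10\right) = 14170$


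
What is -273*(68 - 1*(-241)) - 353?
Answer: -84710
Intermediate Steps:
-273*(68 - 1*(-241)) - 353 = -273*(68 + 241) - 353 = -273*309 - 353 = -84357 - 353 = -84710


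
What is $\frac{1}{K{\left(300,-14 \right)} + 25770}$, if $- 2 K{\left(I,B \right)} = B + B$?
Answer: $\frac{1}{25784} \approx 3.8784 \cdot 10^{-5}$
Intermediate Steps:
$K{\left(I,B \right)} = - B$ ($K{\left(I,B \right)} = - \frac{B + B}{2} = - \frac{2 B}{2} = - B$)
$\frac{1}{K{\left(300,-14 \right)} + 25770} = \frac{1}{\left(-1\right) \left(-14\right) + 25770} = \frac{1}{14 + 25770} = \frac{1}{25784}$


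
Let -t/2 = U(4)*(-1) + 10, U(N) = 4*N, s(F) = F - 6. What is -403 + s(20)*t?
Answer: -235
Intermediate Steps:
s(F) = -6 + F
t = 12 (t = -2*((4*4)*(-1) + 10) = -2*(16*(-1) + 10) = -2*(-16 + 10) = -2*(-6) = 12)
-403 + s(20)*t = -403 + (-6 + 20)*12 = -403 + 14*12 = -403 + 168 = -235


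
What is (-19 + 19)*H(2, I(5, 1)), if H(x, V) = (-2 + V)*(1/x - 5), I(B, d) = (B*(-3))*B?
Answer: 0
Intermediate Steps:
I(B, d) = -3*B² (I(B, d) = (-3*B)*B = -3*B²)
H(x, V) = (-5 + 1/x)*(-2 + V) (H(x, V) = (-2 + V)*(-5 + 1/x) = (-5 + 1/x)*(-2 + V))
(-19 + 19)*H(2, I(5, 1)) = (-19 + 19)*((-2 - 3*5² - 5*2*(-2 - 3*5²))/2) = 0*((-2 - 3*25 - 5*2*(-2 - 3*25))/2) = 0*((-2 - 75 - 5*2*(-2 - 75))/2) = 0*((-2 - 75 - 5*2*(-77))/2) = 0*((-2 - 75 + 770)/2) = 0*((½)*693) = 0*(693/2) = 0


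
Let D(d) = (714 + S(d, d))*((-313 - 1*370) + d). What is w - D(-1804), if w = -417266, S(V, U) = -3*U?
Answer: 14818096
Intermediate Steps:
D(d) = (-683 + d)*(714 - 3*d) (D(d) = (714 - 3*d)*((-313 - 1*370) + d) = (714 - 3*d)*((-313 - 370) + d) = (714 - 3*d)*(-683 + d) = (-683 + d)*(714 - 3*d))
w - D(-1804) = -417266 - (-487662 - 3*(-1804)² + 2763*(-1804)) = -417266 - (-487662 - 3*3254416 - 4984452) = -417266 - (-487662 - 9763248 - 4984452) = -417266 - 1*(-15235362) = -417266 + 15235362 = 14818096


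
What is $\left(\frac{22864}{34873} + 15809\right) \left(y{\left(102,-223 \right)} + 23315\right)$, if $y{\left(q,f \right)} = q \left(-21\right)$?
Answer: $\frac{11673312651933}{34873} \approx 3.3474 \cdot 10^{8}$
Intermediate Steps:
$y{\left(q,f \right)} = - 21 q$
$\left(\frac{22864}{34873} + 15809\right) \left(y{\left(102,-223 \right)} + 23315\right) = \left(\frac{22864}{34873} + 15809\right) \left(\left(-21\right) 102 + 23315\right) = \left(22864 \cdot \frac{1}{34873} + 15809\right) \left(-2142 + 23315\right) = \left(\frac{22864}{34873} + 15809\right) 21173 = \frac{551330121}{34873} \cdot 21173 = \frac{11673312651933}{34873}$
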